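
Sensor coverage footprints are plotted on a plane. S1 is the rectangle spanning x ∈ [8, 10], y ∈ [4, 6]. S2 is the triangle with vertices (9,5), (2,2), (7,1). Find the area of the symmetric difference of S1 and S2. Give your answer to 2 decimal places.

|S1| = 4, |S2| = 11, |S1∩S2| = 0.5357.
|S1 △ S2| = |S1| + |S2| − 2·|S1∩S2| = 4 + 11 − 1.0714 = 13.93.

13.93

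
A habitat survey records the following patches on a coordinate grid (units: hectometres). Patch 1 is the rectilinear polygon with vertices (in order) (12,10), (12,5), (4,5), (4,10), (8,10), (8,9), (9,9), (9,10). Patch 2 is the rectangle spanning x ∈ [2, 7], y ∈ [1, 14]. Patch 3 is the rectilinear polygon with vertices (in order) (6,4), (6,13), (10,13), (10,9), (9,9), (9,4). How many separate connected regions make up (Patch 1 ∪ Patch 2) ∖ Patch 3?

(Patch 1 ∪ Patch 2) ∖ Patch 3 splits into 2 disjoint pieces (area 14, area 56).

2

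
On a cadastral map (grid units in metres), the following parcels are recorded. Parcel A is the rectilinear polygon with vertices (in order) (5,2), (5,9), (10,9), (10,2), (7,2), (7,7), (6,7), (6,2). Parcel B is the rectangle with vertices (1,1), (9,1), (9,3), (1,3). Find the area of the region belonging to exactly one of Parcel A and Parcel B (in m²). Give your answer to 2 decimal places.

40.00

|Parcel A| = 30, |Parcel B| = 16, |Parcel A∩Parcel B| = 3.
|Parcel A △ Parcel B| = |Parcel A| + |Parcel B| − 2·|Parcel A∩Parcel B| = 30 + 16 − 6 = 40.00.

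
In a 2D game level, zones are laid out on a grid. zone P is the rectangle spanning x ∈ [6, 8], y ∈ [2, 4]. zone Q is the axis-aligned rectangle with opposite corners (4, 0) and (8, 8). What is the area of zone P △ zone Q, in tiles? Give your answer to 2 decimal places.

28.00

|zone P∩zone Q|: x∈[6,8], y∈[2,4] → 2·2 = 4.
|zone P △ zone Q| = |zone P| + |zone Q| − 2·|zone P∩zone Q| = 4 + 32 − 8 = 28.00.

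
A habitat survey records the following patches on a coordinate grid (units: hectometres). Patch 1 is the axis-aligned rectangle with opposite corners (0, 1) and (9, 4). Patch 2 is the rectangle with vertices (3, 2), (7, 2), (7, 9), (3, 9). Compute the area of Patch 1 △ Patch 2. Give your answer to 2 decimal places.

|Patch 1∩Patch 2|: x∈[3,7], y∈[2,4] → 4·2 = 8.
|Patch 1 △ Patch 2| = |Patch 1| + |Patch 2| − 2·|Patch 1∩Patch 2| = 27 + 28 − 16 = 39.00.

39.00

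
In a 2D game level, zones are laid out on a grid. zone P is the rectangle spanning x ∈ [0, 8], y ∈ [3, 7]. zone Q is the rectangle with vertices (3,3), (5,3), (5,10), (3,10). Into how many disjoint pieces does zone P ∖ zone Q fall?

2

zone P ∖ zone Q splits into 2 disjoint pieces (area 12, area 12).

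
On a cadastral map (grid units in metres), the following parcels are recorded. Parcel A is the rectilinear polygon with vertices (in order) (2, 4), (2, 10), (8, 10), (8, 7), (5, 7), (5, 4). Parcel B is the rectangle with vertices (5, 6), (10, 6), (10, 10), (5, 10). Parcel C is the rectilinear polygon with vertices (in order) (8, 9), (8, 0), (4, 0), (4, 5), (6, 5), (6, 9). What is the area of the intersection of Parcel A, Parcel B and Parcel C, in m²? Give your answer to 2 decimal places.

4.00

The intersection is the polygon with vertices (8,7), (6,7), (6,9), (8,9).
By the shoelace formula its area is 4.00.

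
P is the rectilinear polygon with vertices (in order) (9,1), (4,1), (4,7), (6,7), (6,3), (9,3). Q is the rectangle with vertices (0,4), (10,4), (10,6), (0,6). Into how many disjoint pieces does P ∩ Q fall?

P ∩ Q is a single connected region.

1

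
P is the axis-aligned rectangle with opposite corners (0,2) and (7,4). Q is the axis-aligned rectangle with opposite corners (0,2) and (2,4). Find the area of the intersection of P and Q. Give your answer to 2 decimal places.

4.00

|P∩Q|: x∈[0,2], y∈[2,4] → 2·2 = 4.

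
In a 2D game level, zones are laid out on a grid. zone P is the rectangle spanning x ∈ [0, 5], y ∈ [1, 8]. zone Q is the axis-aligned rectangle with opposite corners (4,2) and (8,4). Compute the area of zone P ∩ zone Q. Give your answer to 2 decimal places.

2.00

|zone P∩zone Q|: x∈[4,5], y∈[2,4] → 1·2 = 2.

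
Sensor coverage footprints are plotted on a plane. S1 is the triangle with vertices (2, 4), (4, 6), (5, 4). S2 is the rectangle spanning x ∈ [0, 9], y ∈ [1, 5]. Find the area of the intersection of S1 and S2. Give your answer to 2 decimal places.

The intersection is the polygon with vertices (3,5), (4.5,5), (5,4), (2,4).
By the shoelace formula its area is 2.25.

2.25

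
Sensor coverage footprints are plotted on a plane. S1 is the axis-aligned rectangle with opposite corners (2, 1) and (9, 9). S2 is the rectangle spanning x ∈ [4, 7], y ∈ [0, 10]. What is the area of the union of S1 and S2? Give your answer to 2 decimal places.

By inclusion–exclusion:
Individual areas: |S1| = 56, |S2| = 30.
|S1∩S2|: x∈[4,7], y∈[1,9] → 3·8 = 24.
|S1 ∪ S2| = 86 − 24 = 62.00.

62.00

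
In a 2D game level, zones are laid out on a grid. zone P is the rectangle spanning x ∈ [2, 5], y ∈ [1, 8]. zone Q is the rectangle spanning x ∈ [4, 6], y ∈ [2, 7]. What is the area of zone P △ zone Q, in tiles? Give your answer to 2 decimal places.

21.00

|zone P∩zone Q|: x∈[4,5], y∈[2,7] → 1·5 = 5.
|zone P △ zone Q| = |zone P| + |zone Q| − 2·|zone P∩zone Q| = 21 + 10 − 10 = 21.00.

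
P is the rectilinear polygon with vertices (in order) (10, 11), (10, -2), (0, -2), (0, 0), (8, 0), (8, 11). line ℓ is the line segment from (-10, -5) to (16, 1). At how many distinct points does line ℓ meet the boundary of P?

The segment meets the boundary at (10,-0.385), (3,-2).

2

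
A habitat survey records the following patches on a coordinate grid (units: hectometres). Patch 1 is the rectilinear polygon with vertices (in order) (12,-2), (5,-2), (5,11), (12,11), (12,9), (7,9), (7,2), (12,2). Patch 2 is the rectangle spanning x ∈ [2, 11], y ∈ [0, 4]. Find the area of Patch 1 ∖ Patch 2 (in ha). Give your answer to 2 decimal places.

40.00

|Patch 1| = 56, |Patch 1∩Patch 2| = 16.
|Patch 1 ∖ Patch 2| = |Patch 1| − |Patch 1∩Patch 2| = 56 − 16 = 40.00.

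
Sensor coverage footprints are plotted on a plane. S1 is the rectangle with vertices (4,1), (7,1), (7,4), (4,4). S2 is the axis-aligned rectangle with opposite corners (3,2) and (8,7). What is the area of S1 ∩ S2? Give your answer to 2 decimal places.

6.00

|S1∩S2|: x∈[4,7], y∈[2,4] → 3·2 = 6.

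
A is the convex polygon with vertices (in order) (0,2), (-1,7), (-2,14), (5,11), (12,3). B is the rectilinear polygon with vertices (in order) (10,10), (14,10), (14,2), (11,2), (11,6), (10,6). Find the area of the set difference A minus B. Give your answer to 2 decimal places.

|A| = 91.5, |A∩B| = 0.6131.
|A ∖ B| = |A| − |A∩B| = 91.5 − 0.6131 = 90.89.

90.89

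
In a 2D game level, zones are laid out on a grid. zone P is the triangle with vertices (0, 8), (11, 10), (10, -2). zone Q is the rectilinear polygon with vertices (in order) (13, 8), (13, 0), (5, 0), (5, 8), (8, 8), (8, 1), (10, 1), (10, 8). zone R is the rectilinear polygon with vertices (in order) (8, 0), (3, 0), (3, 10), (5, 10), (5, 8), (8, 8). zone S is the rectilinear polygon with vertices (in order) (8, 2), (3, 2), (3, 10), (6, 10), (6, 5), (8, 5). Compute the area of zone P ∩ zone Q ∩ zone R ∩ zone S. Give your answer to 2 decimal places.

The intersection is the polygon with vertices (5,8), (6,8), (6,5), (8,5), (8,2), (6,2), (5,3).
By the shoelace formula its area is 11.50.

11.50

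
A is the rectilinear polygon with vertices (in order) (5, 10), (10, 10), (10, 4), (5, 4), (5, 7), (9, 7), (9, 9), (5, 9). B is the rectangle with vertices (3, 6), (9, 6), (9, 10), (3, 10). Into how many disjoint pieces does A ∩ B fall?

A ∩ B splits into 2 disjoint pieces (area 4, area 4).

2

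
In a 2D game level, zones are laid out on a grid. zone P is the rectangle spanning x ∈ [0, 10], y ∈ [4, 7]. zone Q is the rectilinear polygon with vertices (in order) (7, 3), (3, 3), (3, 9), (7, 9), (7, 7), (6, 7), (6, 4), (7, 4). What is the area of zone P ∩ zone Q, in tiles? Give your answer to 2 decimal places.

9.00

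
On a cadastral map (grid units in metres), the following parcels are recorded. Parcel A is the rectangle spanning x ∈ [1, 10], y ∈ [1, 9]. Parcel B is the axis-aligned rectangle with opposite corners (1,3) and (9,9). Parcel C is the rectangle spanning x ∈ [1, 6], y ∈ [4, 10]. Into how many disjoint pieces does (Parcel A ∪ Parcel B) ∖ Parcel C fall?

(Parcel A ∪ Parcel B) ∖ Parcel C is a single connected region.

1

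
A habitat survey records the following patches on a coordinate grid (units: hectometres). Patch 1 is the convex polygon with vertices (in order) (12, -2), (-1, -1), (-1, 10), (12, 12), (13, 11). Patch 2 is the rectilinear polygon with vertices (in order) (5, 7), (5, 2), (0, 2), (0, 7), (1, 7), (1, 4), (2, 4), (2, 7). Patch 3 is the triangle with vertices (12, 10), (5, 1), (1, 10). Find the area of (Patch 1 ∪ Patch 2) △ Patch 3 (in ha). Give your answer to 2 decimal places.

120.00

|Patch 1 ∪ Patch 2| = 169.5.
|(Patch 1 ∪ Patch 2) ∩ Patch 3| = 49.5.
|(Patch 1 ∪ Patch 2) △ Patch 3| = 169.5 + 49.5 − 99 = 120.00.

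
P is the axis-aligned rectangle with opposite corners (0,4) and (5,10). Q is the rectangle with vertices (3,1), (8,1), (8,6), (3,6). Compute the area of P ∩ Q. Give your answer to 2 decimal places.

4.00

|P∩Q|: x∈[3,5], y∈[4,6] → 2·2 = 4.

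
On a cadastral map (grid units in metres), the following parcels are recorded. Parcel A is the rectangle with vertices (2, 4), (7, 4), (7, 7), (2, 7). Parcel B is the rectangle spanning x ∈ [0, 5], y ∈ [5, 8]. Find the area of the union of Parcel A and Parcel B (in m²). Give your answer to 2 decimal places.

By inclusion–exclusion:
Individual areas: |Parcel A| = 15, |Parcel B| = 15.
|Parcel A∩Parcel B|: x∈[2,5], y∈[5,7] → 3·2 = 6.
|Parcel A ∪ Parcel B| = 30 − 6 = 24.00.

24.00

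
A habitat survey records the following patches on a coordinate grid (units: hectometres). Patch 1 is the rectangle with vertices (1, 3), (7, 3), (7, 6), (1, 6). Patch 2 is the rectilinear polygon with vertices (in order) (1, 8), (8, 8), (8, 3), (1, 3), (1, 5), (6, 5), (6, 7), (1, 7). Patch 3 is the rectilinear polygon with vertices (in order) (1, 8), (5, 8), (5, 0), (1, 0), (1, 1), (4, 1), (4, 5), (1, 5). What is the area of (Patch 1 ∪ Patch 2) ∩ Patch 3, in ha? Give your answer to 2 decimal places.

|Patch 1 ∪ Patch 2| = 30.
|(Patch 1 ∪ Patch 2) ∩ Patch 3| = 10.00.

10.00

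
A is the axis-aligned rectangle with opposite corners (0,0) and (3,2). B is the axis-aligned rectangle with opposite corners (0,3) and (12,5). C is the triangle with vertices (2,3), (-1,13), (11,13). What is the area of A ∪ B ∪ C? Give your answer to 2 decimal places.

87.60

By inclusion–exclusion:
Individual areas: |A| = 6, |B| = 24, |C| = 60.
|A∩B| = 0 (no overlap).
|A∩C| = 0.
|B∩C| = 2.4.
|A∩B∩C| = 0.
|A ∪ B ∪ C| = 90 − 2.4 + 0 = 87.60.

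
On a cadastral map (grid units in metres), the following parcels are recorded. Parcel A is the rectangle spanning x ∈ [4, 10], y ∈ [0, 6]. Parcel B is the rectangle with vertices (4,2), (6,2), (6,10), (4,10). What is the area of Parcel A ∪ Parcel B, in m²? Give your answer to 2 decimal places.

44.00

By inclusion–exclusion:
Individual areas: |Parcel A| = 36, |Parcel B| = 16.
|Parcel A∩Parcel B|: x∈[4,6], y∈[2,6] → 2·4 = 8.
|Parcel A ∪ Parcel B| = 52 − 8 = 44.00.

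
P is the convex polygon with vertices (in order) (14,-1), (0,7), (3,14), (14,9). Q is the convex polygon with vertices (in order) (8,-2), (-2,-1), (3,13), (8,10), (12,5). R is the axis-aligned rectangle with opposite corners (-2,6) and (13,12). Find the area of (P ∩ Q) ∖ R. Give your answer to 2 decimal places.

|P ∩ Q| = 66.8158.
|(P ∩ Q) ∩ R| = 41.2673.
|(P ∩ Q) ∖ R| = 66.8158 − 41.2673 = 25.55.

25.55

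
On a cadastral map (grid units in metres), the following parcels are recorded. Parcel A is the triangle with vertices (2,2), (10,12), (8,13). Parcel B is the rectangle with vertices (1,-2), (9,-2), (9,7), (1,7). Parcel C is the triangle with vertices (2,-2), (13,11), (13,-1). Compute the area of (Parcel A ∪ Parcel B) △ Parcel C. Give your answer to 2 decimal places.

|Parcel A ∪ Parcel B| = 82.8182.
|(Parcel A ∪ Parcel B) ∩ Parcel C| = 26.7273.
|(Parcel A ∪ Parcel B) △ Parcel C| = 82.8182 + 66 − 53.4545 = 95.36.

95.36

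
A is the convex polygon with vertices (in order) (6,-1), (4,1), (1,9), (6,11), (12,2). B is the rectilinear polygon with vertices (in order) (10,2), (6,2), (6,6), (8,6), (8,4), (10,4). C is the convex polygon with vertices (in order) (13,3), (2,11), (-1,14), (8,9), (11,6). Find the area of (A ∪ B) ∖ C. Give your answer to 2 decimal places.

62.60

|A ∪ B| = 71.
|(A ∪ B) ∩ C| = 8.3979.
|(A ∪ B) ∖ C| = 71 − 8.3979 = 62.60.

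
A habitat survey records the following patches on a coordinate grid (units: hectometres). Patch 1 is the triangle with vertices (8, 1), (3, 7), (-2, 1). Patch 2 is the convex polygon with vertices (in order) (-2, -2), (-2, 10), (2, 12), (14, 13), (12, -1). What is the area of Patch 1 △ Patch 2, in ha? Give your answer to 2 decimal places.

173.00

|Patch 1| = 30, |Patch 2| = 203, |Patch 1∩Patch 2| = 30.
|Patch 1 △ Patch 2| = |Patch 1| + |Patch 2| − 2·|Patch 1∩Patch 2| = 30 + 203 − 60 = 173.00.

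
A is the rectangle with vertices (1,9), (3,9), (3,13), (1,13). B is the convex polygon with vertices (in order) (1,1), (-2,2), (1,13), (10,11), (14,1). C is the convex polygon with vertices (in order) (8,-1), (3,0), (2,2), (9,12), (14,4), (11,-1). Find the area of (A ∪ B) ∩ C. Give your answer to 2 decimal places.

The region (A ∪ B) ∩ C is the polygon with vertices (9.565,11.097), (10.667,9.333), (13.28,2.8), (12.2,1), (2.5,1), (2,2), (8.529,11.327).
By the shoelace formula its area is 69.73.

69.73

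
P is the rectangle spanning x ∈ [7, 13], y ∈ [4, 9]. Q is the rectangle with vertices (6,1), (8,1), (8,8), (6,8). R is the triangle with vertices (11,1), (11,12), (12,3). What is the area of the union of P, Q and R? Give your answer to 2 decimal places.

By inclusion–exclusion:
Individual areas: |P| = 30, |Q| = 14, |R| = 5.5.
|P∩Q|: x∈[7,8], y∈[4,8] → 1·4 = 4.
|P∩R| = 3.0556.
|Q∩R| = 0.
|P∩Q∩R| = 0.
|P ∪ Q ∪ R| = 49.5 − 7.0556 + 0 = 42.44.

42.44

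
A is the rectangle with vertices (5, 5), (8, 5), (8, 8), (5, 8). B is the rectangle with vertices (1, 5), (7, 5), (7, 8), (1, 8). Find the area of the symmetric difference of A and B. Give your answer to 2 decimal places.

|A∩B|: x∈[5,7], y∈[5,8] → 2·3 = 6.
|A △ B| = |A| + |B| − 2·|A∩B| = 9 + 18 − 12 = 15.00.

15.00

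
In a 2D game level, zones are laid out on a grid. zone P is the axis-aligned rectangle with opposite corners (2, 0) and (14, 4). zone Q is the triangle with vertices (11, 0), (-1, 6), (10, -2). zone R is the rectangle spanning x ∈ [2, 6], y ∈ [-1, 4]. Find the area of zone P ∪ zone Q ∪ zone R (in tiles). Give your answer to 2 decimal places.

By inclusion–exclusion:
Individual areas: |zone P| = 48, |zone Q| = 15, |zone R| = 20.
|zone P∩zone Q| = 9.9773.
|zone P∩zone R|: x∈[2,6], y∈[0,4] → 4·4 = 16.
|zone Q∩zone R| = 4.2955.
|zone P∩zone Q∩zone R| = 4.2955.
|zone P ∪ zone Q ∪ zone R| = 83 − 30.2727 + 4.2955 = 57.02.

57.02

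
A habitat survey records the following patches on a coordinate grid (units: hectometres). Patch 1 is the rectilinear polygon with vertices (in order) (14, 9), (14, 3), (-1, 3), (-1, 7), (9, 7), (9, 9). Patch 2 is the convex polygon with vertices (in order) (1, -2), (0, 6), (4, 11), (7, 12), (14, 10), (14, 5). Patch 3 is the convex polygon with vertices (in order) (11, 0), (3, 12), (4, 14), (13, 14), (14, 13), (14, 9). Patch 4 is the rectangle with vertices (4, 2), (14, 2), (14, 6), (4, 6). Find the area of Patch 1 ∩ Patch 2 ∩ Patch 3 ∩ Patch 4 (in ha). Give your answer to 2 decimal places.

The intersection is the polygon with vertices (9,3), (7,6), (13,6), (12.375,4.125), (10.286,3).
By the shoelace formula its area is 12.54.

12.54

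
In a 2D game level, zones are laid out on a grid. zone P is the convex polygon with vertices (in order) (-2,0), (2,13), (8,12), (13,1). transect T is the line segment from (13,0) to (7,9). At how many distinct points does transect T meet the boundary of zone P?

1

The segment meets the boundary at (12.362,0.957).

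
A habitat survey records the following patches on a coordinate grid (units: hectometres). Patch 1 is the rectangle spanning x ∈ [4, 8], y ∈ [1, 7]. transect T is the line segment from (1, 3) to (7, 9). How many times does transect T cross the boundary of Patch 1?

2

The segment meets the boundary at (5,7), (4,6).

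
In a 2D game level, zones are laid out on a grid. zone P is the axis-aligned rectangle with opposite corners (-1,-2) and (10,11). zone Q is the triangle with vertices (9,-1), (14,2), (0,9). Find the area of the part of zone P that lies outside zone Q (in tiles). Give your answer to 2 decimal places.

113.30

|zone P| = 143, |zone P∩zone Q| = 29.7.
|zone P ∖ zone Q| = |zone P| − |zone P∩zone Q| = 143 − 29.7 = 113.30.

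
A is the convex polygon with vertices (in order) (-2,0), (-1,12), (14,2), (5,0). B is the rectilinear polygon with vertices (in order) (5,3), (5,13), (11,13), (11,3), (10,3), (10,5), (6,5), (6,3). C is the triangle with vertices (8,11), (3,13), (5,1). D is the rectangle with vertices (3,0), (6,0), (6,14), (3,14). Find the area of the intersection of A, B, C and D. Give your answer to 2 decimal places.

4.40

The intersection is the polygon with vertices (6,4.333), (5.6,3), (5,3), (5,8), (6,7.333), (6,5).
By the shoelace formula its area is 4.40.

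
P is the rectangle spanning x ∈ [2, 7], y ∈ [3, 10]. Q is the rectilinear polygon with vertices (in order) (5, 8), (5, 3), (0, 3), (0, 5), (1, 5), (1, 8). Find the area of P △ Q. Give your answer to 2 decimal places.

|P| = 35, |Q| = 22, |P∩Q| = 15.
|P △ Q| = |P| + |Q| − 2·|P∩Q| = 35 + 22 − 30 = 27.00.

27.00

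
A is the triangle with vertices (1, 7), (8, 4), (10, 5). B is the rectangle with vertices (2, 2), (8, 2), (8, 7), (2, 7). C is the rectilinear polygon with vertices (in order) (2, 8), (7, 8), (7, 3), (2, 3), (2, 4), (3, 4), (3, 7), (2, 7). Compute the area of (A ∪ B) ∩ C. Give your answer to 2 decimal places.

|A ∪ B| = 31.5476.
|(A ∪ B) ∩ C| = 17.00.

17.00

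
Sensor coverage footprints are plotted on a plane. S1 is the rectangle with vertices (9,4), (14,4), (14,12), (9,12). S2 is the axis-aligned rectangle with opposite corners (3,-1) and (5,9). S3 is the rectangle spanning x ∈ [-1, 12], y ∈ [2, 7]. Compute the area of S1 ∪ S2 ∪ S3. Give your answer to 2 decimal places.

106.00

By inclusion–exclusion:
Individual areas: |S1| = 40, |S2| = 20, |S3| = 65.
|S1∩S2| = 0 (no overlap).
|S1∩S3|: x∈[9,12], y∈[4,7] → 3·3 = 9.
|S2∩S3|: x∈[3,5], y∈[2,7] → 2·5 = 10.
|S1∩S2∩S3| = 0.
|S1 ∪ S2 ∪ S3| = 125 − 19 + 0 = 106.00.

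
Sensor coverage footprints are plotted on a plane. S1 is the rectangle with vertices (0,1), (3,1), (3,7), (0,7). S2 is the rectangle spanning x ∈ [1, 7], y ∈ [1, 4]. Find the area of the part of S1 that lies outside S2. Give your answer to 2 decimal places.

12.00

|S1∩S2|: x∈[1,3], y∈[1,4] → 2·3 = 6.
|S1| = 18.
|S1 ∖ S2| = |S1| − |S1∩S2| = 18 − 6 = 12.00.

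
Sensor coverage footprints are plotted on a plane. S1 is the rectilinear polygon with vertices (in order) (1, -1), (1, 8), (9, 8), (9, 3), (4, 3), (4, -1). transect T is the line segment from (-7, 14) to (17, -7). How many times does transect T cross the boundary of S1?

2

The segment meets the boundary at (5.571,3), (1,7).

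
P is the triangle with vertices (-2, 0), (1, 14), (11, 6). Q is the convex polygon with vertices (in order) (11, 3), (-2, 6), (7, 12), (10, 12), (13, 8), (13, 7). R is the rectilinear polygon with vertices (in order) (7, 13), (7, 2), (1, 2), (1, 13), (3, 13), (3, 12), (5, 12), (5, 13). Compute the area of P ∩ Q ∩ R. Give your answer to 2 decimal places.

The intersection is the polygon with vertices (5.091,10.727), (7,9.2), (7,4.154), (6.667,4), (1,5.308), (1,8).
By the shoelace formula its area is 29.60.

29.60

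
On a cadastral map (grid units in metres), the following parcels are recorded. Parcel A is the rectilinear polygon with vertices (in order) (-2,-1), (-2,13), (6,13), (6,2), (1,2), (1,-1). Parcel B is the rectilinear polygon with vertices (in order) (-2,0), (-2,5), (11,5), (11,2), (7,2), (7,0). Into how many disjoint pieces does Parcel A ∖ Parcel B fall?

Parcel A ∖ Parcel B splits into 2 disjoint pieces (area 3, area 64).

2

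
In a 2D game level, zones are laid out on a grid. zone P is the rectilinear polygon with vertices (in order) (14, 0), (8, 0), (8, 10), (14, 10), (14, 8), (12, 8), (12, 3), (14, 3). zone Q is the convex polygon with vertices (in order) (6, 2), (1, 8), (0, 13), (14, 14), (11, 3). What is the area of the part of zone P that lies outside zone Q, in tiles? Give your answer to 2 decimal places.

21.66

|zone P| = 50, |zone P∩zone Q| = 28.3394.
|zone P ∖ zone Q| = |zone P| − |zone P∩zone Q| = 50 − 28.3394 = 21.66.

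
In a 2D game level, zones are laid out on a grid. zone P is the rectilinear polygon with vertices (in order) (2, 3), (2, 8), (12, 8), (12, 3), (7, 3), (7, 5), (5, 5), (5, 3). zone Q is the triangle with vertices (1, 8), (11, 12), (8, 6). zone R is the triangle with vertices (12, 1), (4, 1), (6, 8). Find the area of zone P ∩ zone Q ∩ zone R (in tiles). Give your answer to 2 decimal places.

1.43

The intersection is the polygon with vertices (5.623,6.679), (6,8), (7.622,6.108).
By the shoelace formula its area is 1.43.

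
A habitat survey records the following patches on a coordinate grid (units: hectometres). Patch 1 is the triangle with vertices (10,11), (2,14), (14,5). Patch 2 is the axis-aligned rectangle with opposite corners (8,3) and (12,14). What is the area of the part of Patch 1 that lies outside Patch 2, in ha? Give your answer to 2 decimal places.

8.25

|Patch 1| = 18, |Patch 1∩Patch 2| = 9.75.
|Patch 1 ∖ Patch 2| = |Patch 1| − |Patch 1∩Patch 2| = 18 − 9.75 = 8.25.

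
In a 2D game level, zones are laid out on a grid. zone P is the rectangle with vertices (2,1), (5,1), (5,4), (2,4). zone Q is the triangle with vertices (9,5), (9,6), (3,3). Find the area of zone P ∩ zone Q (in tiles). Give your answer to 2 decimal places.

0.33

The intersection is the polygon with vertices (5,3.667), (3,3), (5,4).
By the shoelace formula its area is 0.33.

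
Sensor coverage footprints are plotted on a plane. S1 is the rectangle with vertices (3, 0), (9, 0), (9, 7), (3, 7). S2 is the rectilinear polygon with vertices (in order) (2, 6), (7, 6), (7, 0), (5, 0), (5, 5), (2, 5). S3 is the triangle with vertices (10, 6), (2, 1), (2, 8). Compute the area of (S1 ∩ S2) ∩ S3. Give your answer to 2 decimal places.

The region (S1 ∩ S2) ∩ S3 is the polygon with vertices (7,6), (7,4.125), (5,2.875), (5,5), (3,5), (3,6).
By the shoelace formula its area is 7.00.

7.00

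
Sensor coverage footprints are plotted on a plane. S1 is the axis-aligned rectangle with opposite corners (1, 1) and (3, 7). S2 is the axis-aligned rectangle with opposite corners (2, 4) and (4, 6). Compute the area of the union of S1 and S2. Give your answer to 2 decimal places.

14.00

By inclusion–exclusion:
Individual areas: |S1| = 12, |S2| = 4.
|S1∩S2|: x∈[2,3], y∈[4,6] → 1·2 = 2.
|S1 ∪ S2| = 16 − 2 = 14.00.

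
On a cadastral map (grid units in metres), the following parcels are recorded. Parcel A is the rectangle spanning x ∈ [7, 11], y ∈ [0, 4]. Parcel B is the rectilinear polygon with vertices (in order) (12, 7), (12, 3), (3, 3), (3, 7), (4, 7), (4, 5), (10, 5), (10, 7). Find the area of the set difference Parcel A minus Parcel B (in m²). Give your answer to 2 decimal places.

12.00

|Parcel A| = 16, |Parcel A∩Parcel B| = 4.
|Parcel A ∖ Parcel B| = |Parcel A| − |Parcel A∩Parcel B| = 16 − 4 = 12.00.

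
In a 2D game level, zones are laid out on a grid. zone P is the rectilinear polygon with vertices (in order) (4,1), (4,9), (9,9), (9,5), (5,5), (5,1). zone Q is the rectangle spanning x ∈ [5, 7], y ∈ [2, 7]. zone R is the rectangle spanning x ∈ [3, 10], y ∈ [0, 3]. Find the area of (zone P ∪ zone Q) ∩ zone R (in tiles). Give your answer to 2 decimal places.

4.00

The region (zone P ∪ zone Q) ∩ zone R is the polygon with vertices (7,2), (5,2), (5,1), (4,1), (4,3), (7,3).
By the shoelace formula its area is 4.00.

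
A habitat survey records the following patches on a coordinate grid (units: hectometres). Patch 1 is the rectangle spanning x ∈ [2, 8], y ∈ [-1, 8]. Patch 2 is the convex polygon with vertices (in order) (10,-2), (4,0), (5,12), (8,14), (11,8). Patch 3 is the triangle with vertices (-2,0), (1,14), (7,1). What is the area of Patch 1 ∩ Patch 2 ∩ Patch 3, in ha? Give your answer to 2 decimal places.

The intersection is the polygon with vertices (4.529,6.353), (7,1), (4.056,0.673).
By the shoelace formula its area is 8.28.

8.28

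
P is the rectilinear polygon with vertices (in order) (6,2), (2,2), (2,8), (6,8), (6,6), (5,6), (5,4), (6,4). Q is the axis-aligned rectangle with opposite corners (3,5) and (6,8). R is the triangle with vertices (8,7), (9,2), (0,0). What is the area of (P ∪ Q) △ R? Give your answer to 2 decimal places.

35.98

|P ∪ Q| = 23.
|(P ∪ Q) ∩ R| = 5.2589.
|(P ∪ Q) △ R| = 23 + 23.5 − 10.5179 = 35.98.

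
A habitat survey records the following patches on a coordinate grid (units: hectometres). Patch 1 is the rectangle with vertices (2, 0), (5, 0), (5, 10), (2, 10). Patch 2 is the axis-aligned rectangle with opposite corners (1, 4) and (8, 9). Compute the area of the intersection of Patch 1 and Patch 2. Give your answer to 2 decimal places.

15.00

|Patch 1∩Patch 2|: x∈[2,5], y∈[4,9] → 3·5 = 15.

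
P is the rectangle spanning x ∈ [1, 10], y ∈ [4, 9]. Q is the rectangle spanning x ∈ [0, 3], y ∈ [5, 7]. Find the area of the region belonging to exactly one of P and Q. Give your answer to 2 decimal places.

43.00

|P∩Q|: x∈[1,3], y∈[5,7] → 2·2 = 4.
|P △ Q| = |P| + |Q| − 2·|P∩Q| = 45 + 6 − 8 = 43.00.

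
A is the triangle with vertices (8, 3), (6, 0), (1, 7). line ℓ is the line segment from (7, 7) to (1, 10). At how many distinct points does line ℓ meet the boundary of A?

The segment lies entirely outside A and never meets its boundary.

0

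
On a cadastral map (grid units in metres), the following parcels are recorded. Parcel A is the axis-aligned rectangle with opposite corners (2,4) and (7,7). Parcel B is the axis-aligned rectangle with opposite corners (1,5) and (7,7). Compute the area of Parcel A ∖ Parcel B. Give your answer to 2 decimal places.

|Parcel A∩Parcel B|: x∈[2,7], y∈[5,7] → 5·2 = 10.
|Parcel A| = 15.
|Parcel A ∖ Parcel B| = |Parcel A| − |Parcel A∩Parcel B| = 15 − 10 = 5.00.

5.00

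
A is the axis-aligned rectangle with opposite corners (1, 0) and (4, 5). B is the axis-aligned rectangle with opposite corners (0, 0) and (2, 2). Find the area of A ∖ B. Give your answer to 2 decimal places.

13.00

|A∩B|: x∈[1,2], y∈[0,2] → 1·2 = 2.
|A| = 15.
|A ∖ B| = |A| − |A∩B| = 15 − 2 = 13.00.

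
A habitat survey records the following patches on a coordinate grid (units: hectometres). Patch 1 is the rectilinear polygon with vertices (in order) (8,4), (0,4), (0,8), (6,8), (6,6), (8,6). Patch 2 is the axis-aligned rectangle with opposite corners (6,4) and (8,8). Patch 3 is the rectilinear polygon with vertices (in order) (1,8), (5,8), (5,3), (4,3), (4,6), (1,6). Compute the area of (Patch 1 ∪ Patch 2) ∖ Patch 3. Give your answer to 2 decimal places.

22.00

|Patch 1 ∪ Patch 2| = 32.
|(Patch 1 ∪ Patch 2) ∩ Patch 3| = 10.
|(Patch 1 ∪ Patch 2) ∖ Patch 3| = 32 − 10 = 22.00.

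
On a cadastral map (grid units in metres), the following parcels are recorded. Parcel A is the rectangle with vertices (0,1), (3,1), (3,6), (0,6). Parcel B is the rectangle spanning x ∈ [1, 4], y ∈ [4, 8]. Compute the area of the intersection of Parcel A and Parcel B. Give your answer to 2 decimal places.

|Parcel A∩Parcel B|: x∈[1,3], y∈[4,6] → 2·2 = 4.

4.00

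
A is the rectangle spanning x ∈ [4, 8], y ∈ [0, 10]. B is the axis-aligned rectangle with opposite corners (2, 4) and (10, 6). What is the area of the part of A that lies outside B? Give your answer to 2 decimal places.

|A∩B|: x∈[4,8], y∈[4,6] → 4·2 = 8.
|A| = 40.
|A ∖ B| = |A| − |A∩B| = 40 − 8 = 32.00.

32.00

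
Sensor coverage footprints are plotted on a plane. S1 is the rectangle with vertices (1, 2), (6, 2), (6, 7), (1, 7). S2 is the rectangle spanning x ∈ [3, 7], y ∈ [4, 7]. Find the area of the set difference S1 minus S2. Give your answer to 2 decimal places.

|S1∩S2|: x∈[3,6], y∈[4,7] → 3·3 = 9.
|S1| = 25.
|S1 ∖ S2| = |S1| − |S1∩S2| = 25 − 9 = 16.00.

16.00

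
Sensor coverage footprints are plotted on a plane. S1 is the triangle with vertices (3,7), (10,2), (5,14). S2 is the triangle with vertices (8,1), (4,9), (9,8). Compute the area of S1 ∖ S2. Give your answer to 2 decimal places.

16.43

|S1| = 29.5, |S1∩S2| = 13.068.
|S1 ∖ S2| = |S1| − |S1∩S2| = 29.5 − 13.068 = 16.43.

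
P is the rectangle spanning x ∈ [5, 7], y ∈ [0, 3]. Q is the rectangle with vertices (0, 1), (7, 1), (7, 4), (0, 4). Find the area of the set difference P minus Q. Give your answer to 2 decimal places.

|P∩Q|: x∈[5,7], y∈[1,3] → 2·2 = 4.
|P| = 6.
|P ∖ Q| = |P| − |P∩Q| = 6 − 4 = 2.00.

2.00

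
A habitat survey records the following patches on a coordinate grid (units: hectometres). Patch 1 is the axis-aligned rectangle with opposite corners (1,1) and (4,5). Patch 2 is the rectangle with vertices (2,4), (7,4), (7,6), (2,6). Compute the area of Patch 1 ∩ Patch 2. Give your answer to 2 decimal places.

|Patch 1∩Patch 2|: x∈[2,4], y∈[4,5] → 2·1 = 2.

2.00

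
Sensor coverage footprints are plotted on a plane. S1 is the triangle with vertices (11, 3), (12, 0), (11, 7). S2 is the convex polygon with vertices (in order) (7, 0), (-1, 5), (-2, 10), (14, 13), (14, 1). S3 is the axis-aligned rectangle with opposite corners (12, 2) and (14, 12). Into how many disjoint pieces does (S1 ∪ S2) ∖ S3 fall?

(S1 ∪ S2) ∖ S3 is a single connected region.

1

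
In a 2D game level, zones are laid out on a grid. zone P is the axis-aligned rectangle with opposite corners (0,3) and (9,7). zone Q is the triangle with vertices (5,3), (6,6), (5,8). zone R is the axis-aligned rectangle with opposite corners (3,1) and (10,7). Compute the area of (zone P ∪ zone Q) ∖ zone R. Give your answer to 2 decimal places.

12.25

|zone P ∪ zone Q| = 36.25.
|(zone P ∪ zone Q) ∩ zone R| = 24.
|(zone P ∪ zone Q) ∖ zone R| = 36.25 − 24 = 12.25.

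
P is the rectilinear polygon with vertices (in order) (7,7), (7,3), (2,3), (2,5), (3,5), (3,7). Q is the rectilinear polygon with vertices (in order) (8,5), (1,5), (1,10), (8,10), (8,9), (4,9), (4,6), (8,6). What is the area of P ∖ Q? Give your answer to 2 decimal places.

13.00

|P| = 18, |P∩Q| = 5.
|P ∖ Q| = |P| − |P∩Q| = 18 − 5 = 13.00.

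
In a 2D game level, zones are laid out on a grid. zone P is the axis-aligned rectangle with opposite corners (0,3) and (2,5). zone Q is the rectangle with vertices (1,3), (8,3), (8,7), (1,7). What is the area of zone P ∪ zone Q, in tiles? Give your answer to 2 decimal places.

By inclusion–exclusion:
Individual areas: |zone P| = 4, |zone Q| = 28.
|zone P∩zone Q|: x∈[1,2], y∈[3,5] → 1·2 = 2.
|zone P ∪ zone Q| = 32 − 2 = 30.00.

30.00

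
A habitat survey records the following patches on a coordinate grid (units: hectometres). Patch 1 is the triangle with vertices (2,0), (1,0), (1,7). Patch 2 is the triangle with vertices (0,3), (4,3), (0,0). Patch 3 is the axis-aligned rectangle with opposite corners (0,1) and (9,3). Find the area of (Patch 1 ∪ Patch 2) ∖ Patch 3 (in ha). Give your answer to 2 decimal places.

|Patch 1 ∪ Patch 2| = 8.1227.
|(Patch 1 ∪ Patch 2) ∩ Patch 3| = 5.4263.
|(Patch 1 ∪ Patch 2) ∖ Patch 3| = 8.1227 − 5.4263 = 2.70.

2.70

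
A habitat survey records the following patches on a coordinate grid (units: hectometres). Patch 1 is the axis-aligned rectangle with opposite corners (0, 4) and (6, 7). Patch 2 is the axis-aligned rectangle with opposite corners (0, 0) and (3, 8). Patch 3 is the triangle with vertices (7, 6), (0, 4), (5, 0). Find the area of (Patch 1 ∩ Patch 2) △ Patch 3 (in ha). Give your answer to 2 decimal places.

|Patch 1 ∩ Patch 2| = 9.
|(Patch 1 ∩ Patch 2) ∩ Patch 3| = 1.2857.
|(Patch 1 ∩ Patch 2) △ Patch 3| = 9 + 19 − 2.5714 = 25.43.

25.43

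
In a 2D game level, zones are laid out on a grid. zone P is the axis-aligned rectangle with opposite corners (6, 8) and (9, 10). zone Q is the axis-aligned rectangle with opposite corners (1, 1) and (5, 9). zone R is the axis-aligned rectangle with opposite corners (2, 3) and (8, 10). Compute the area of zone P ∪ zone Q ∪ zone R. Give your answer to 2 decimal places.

58.00

By inclusion–exclusion:
Individual areas: |zone P| = 6, |zone Q| = 32, |zone R| = 42.
|zone P∩zone Q| = 0 (no overlap).
|zone P∩zone R|: x∈[6,8], y∈[8,10] → 2·2 = 4.
|zone Q∩zone R|: x∈[2,5], y∈[3,9] → 3·6 = 18.
|zone P∩zone Q∩zone R| = 0.
|zone P ∪ zone Q ∪ zone R| = 80 − 22 + 0 = 58.00.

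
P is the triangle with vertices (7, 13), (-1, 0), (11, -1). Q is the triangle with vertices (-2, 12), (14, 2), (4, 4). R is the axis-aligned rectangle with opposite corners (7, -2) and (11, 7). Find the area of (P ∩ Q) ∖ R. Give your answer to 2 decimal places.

|P ∩ Q| = 20.0404.
|(P ∩ Q) ∩ R| = 6.3305.
|(P ∩ Q) ∖ R| = 20.0404 − 6.3305 = 13.71.

13.71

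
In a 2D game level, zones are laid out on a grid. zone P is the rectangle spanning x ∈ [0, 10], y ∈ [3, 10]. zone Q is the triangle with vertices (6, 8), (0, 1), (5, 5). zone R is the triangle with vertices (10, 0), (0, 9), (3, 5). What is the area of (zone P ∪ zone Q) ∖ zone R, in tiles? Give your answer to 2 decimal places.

65.59

|zone P ∪ zone Q| = 70.7857.
|(zone P ∪ zone Q) ∩ zone R| = 5.2.
|(zone P ∪ zone Q) ∖ zone R| = 70.7857 − 5.2 = 65.59.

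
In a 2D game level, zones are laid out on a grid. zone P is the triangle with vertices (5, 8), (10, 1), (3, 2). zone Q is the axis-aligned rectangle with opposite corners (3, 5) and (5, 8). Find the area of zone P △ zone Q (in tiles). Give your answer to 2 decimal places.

25.00

|zone P| = 22, |zone Q| = 6, |zone P∩zone Q| = 1.5.
|zone P △ zone Q| = |zone P| + |zone Q| − 2·|zone P∩zone Q| = 22 + 6 − 3 = 25.00.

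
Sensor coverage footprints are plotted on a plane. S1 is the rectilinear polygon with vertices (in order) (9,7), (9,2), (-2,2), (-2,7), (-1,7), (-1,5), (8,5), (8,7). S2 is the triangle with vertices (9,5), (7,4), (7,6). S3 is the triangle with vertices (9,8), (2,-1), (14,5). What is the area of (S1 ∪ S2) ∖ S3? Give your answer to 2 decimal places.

24.87

|S1 ∪ S2| = 37.75.
|(S1 ∪ S2) ∩ S3| = 12.8768.
|(S1 ∪ S2) ∖ S3| = 37.75 − 12.8768 = 24.87.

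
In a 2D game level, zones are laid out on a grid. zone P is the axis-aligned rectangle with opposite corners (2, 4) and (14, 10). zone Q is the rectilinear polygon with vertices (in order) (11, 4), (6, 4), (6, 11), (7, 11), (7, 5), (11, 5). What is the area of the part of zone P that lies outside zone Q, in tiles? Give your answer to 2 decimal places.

62.00

|zone P| = 72, |zone P∩zone Q| = 10.
|zone P ∖ zone Q| = |zone P| − |zone P∩zone Q| = 72 − 10 = 62.00.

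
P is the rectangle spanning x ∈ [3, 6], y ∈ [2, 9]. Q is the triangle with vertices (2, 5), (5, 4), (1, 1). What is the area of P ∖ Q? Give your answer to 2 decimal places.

|P| = 21, |P∩Q| = 2.1667.
|P ∖ Q| = |P| − |P∩Q| = 21 − 2.1667 = 18.83.

18.83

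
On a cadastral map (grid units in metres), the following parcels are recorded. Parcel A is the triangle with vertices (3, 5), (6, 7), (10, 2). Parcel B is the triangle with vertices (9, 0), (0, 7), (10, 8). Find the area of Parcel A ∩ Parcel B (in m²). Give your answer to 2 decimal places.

The intersection is the polygon with vertices (6,7), (9.351,2.811), (9.288,2.305), (3,5).
By the shoelace formula its area is 11.31.

11.31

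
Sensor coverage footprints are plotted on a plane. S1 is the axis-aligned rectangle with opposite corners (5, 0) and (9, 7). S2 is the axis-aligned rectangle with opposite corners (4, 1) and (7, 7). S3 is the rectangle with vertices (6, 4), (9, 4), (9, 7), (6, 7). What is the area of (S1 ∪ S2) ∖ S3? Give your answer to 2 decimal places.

|S1 ∪ S2| = 34.
|(S1 ∪ S2) ∩ S3| = 9.
|(S1 ∪ S2) ∖ S3| = 34 − 9 = 25.00.

25.00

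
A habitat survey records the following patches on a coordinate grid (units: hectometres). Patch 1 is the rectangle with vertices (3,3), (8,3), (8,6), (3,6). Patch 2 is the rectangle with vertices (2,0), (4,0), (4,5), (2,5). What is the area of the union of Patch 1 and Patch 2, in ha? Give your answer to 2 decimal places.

23.00

By inclusion–exclusion:
Individual areas: |Patch 1| = 15, |Patch 2| = 10.
|Patch 1∩Patch 2|: x∈[3,4], y∈[3,5] → 1·2 = 2.
|Patch 1 ∪ Patch 2| = 25 − 2 = 23.00.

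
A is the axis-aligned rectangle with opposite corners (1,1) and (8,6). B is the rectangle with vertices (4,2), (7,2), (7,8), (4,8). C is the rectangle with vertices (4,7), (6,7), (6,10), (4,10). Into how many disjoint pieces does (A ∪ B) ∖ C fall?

1

(A ∪ B) ∖ C is a single connected region.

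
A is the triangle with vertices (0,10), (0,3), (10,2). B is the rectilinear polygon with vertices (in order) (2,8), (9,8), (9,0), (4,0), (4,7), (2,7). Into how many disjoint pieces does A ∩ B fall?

2

A ∩ B splits into 2 disjoint pieces (area 12.25, area 1.125).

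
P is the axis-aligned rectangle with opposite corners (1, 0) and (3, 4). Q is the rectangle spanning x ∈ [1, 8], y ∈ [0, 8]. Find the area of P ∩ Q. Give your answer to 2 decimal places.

|P∩Q|: x∈[1,3], y∈[0,4] → 2·4 = 8.

8.00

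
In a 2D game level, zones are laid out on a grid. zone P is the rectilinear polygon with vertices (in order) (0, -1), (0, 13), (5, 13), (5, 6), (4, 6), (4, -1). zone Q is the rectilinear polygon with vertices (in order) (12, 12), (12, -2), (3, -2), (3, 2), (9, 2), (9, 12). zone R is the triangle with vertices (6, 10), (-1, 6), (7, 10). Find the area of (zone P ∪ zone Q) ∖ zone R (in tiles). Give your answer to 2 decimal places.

|zone P ∪ zone Q| = 126.
|(zone P ∪ zone Q) ∩ zone R| = 1.25.
|(zone P ∪ zone Q) ∖ zone R| = 126 − 1.25 = 124.75.

124.75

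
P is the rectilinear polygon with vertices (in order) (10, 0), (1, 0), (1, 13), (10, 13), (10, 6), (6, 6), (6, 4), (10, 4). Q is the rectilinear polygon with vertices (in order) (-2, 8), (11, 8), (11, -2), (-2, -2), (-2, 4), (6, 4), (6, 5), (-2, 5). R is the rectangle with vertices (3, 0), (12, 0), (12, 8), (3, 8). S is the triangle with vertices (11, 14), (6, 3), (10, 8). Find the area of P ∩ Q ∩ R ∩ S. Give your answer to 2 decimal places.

2.94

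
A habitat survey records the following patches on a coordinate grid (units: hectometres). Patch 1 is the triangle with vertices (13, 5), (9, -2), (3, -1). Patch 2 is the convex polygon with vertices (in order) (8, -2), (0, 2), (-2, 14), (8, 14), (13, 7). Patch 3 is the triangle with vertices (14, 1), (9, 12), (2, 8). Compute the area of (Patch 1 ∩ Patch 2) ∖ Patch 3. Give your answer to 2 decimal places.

13.45

|Patch 1 ∩ Patch 2| = 13.8907.
|(Patch 1 ∩ Patch 2) ∩ Patch 3| = 0.4439.
|(Patch 1 ∩ Patch 2) ∖ Patch 3| = 13.8907 − 0.4439 = 13.45.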